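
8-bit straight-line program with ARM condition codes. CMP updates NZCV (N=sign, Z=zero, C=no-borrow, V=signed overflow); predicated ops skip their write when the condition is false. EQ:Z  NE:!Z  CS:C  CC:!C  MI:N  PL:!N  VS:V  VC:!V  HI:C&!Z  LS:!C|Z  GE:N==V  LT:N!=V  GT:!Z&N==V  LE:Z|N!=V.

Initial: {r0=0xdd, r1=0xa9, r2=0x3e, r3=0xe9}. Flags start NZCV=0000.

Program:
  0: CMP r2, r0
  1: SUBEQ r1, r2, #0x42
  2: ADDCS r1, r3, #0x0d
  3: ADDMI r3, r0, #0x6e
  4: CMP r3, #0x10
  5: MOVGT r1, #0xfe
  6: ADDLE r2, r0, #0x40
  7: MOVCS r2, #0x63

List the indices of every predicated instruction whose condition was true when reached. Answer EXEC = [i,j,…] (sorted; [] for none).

EXEC = [6,7]

[0] flags=0000 → (cmp)
[1] flags=0000 EQ?F → skip
[2] flags=0000 CS?F → skip
[3] flags=0000 MI?F → skip
[4] flags=1010 → (cmp)
[5] flags=1010 GT?F → skip
[6] flags=1010 LE?T → r2=0x1d
[7] flags=1010 CS?T → r2=0x63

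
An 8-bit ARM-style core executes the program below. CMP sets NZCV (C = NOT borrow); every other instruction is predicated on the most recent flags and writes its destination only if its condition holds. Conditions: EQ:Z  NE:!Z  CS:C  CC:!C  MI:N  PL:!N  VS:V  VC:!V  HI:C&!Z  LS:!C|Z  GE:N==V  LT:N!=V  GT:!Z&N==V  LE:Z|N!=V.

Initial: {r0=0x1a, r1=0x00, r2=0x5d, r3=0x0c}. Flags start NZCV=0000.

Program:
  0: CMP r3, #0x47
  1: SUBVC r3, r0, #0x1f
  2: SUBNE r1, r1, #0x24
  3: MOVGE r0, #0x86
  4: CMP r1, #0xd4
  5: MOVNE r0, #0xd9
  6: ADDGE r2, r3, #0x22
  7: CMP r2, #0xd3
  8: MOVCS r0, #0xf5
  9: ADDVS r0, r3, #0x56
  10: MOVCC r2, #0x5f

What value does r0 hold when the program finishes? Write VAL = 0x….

[0] flags=1000 → (cmp)
[1] flags=1000 VC?T → r3=0xfb
[2] flags=1000 NE?T → r1=0xdc
[3] flags=1000 GE?F → skip
[4] flags=0010 → (cmp)
[5] flags=0010 NE?T → r0=0xd9
[6] flags=0010 GE?T → r2=0x1d
[7] flags=0000 → (cmp)
[8] flags=0000 CS?F → skip
[9] flags=0000 VS?F → skip
[10] flags=0000 CC?T → r2=0x5f

VAL = 0xd9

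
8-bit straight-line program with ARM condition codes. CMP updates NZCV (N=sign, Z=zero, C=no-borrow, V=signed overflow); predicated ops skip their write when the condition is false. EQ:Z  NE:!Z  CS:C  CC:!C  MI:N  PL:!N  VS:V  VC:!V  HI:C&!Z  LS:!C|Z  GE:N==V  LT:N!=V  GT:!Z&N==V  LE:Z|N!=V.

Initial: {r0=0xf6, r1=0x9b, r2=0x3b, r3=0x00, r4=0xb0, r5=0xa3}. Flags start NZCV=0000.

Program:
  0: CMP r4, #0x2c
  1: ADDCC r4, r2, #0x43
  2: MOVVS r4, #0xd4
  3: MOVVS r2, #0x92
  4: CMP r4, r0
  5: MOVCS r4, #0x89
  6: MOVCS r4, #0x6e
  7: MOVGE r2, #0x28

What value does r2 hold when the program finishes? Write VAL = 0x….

VAL = 0x3b

[0] flags=1010 → (cmp)
[1] flags=1010 CC?F → skip
[2] flags=1010 VS?F → skip
[3] flags=1010 VS?F → skip
[4] flags=1000 → (cmp)
[5] flags=1000 CS?F → skip
[6] flags=1000 CS?F → skip
[7] flags=1000 GE?F → skip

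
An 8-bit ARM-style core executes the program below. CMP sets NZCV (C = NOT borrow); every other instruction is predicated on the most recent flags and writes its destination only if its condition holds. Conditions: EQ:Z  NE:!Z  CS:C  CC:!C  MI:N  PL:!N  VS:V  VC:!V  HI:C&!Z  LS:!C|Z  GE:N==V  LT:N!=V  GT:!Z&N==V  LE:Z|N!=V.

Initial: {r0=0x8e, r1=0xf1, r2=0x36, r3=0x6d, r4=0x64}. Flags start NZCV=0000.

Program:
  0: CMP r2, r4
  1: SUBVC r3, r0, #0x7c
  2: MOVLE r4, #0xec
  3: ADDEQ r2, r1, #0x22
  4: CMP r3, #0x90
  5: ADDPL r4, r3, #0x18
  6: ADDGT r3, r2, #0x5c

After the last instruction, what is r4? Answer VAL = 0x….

VAL = 0xec

0: ✓ CMP  NZCV=1000
1: ✓ SUBVC  r3←0x12
2: ✓ MOVLE  r4←0xec
3: · ADDEQ
4: ✓ CMP  NZCV=1001
5: · ADDPL
6: ✓ ADDGT  r3←0x92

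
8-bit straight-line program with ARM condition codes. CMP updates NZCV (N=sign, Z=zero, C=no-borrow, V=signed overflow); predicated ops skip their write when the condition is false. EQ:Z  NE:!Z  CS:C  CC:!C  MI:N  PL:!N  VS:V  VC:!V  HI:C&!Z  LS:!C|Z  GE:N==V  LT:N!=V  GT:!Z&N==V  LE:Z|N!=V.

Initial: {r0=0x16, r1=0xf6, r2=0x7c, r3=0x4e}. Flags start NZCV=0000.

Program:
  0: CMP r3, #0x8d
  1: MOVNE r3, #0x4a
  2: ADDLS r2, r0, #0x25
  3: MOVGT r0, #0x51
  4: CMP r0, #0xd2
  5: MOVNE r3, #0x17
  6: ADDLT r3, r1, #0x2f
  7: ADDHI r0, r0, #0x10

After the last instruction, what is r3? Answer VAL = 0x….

VAL = 0x17

[0] flags=1001 → (cmp)
[1] flags=1001 NE?T → r3=0x4a
[2] flags=1001 LS?T → r2=0x3b
[3] flags=1001 GT?T → r0=0x51
[4] flags=0000 → (cmp)
[5] flags=0000 NE?T → r3=0x17
[6] flags=0000 LT?F → skip
[7] flags=0000 HI?F → skip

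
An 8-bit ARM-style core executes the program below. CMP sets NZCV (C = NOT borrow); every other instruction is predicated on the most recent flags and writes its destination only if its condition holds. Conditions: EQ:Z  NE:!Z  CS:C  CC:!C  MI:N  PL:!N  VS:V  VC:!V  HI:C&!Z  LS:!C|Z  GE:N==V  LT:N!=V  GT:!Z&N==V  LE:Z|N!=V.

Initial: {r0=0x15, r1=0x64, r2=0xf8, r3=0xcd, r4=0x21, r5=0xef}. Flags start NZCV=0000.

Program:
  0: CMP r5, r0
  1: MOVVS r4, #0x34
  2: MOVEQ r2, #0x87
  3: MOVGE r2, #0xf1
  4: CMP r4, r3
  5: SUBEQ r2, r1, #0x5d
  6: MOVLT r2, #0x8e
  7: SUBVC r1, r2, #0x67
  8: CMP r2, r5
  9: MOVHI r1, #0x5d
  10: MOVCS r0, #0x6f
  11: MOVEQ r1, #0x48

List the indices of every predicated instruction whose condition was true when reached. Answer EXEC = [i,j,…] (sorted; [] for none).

[0] flags=1010 → (cmp)
[1] flags=1010 VS?F → skip
[2] flags=1010 EQ?F → skip
[3] flags=1010 GE?F → skip
[4] flags=0000 → (cmp)
[5] flags=0000 EQ?F → skip
[6] flags=0000 LT?F → skip
[7] flags=0000 VC?T → r1=0x91
[8] flags=0010 → (cmp)
[9] flags=0010 HI?T → r1=0x5d
[10] flags=0010 CS?T → r0=0x6f
[11] flags=0010 EQ?F → skip

EXEC = [7,9,10]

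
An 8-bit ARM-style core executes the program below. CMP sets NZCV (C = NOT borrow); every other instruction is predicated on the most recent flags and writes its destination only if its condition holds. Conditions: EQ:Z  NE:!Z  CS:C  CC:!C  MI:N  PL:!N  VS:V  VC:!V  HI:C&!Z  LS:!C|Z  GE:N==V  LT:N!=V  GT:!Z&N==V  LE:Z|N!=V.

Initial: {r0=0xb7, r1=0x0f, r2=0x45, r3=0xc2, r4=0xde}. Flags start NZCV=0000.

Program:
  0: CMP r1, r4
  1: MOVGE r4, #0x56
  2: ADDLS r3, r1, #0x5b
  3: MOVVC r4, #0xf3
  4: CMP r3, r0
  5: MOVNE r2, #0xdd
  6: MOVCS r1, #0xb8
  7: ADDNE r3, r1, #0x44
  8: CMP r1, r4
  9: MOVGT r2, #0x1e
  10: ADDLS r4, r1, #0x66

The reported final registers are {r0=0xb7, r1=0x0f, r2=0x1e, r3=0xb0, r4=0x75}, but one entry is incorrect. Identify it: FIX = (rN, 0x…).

0: ✓ CMP  NZCV=0000
1: ✓ MOVGE  r4←0x56
2: ✓ ADDLS  r3←0x6a
3: ✓ MOVVC  r4←0xf3
4: ✓ CMP  NZCV=1001
5: ✓ MOVNE  r2←0xdd
6: · MOVCS
7: ✓ ADDNE  r3←0x53
8: ✓ CMP  NZCV=0000
9: ✓ MOVGT  r2←0x1e
10: ✓ ADDLS  r4←0x75

FIX = (r3, 0x53)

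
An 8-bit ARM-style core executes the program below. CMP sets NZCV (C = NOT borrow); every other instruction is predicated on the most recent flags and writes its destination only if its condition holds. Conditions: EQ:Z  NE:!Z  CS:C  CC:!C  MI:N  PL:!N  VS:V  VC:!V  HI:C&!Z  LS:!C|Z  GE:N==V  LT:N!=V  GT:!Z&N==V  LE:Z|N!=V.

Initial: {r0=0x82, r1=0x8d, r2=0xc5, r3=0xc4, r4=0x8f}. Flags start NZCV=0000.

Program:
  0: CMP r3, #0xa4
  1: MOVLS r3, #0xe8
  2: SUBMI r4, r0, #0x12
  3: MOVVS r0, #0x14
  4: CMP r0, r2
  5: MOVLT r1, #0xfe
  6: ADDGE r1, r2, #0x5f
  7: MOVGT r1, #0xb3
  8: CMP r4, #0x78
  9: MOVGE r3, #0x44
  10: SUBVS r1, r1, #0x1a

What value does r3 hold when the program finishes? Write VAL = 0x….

0: ✓ CMP  NZCV=0010
1: · MOVLS
2: · SUBMI
3: · MOVVS
4: ✓ CMP  NZCV=1000
5: ✓ MOVLT  r1←0xfe
6: · ADDGE
7: · MOVGT
8: ✓ CMP  NZCV=0011
9: · MOVGE
10: ✓ SUBVS  r1←0xe4

VAL = 0xc4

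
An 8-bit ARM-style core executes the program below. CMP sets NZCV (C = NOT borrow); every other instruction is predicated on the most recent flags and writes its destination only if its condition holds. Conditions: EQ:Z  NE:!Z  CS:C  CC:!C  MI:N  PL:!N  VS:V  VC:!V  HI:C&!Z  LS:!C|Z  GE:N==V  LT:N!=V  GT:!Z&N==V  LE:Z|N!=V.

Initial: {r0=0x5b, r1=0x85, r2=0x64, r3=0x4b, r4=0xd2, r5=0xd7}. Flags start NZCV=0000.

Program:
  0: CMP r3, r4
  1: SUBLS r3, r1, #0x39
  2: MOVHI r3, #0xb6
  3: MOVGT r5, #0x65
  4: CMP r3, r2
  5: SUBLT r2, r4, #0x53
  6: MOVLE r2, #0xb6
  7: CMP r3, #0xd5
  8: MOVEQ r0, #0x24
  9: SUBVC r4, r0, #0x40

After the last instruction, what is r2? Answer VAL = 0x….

VAL = 0xb6

[0] flags=0000 → (cmp)
[1] flags=0000 LS?T → r3=0x4c
[2] flags=0000 HI?F → skip
[3] flags=0000 GT?T → r5=0x65
[4] flags=1000 → (cmp)
[5] flags=1000 LT?T → r2=0x7f
[6] flags=1000 LE?T → r2=0xb6
[7] flags=0000 → (cmp)
[8] flags=0000 EQ?F → skip
[9] flags=0000 VC?T → r4=0x1b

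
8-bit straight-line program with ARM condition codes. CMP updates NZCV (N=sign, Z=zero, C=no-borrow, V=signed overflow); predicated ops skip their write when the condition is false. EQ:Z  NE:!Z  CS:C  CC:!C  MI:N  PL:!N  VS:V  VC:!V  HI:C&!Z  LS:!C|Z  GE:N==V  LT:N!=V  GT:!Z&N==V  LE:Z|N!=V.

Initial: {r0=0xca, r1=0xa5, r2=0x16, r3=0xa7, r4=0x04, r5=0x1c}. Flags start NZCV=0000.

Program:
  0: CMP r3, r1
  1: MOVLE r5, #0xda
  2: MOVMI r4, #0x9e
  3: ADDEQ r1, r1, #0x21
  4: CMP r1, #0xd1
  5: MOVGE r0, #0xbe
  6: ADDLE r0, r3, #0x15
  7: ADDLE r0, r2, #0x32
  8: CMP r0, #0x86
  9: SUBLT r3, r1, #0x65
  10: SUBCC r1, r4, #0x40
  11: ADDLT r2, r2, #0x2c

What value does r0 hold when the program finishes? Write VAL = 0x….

0: ✓ CMP  NZCV=0010
1: · MOVLE
2: · MOVMI
3: · ADDEQ
4: ✓ CMP  NZCV=1000
5: · MOVGE
6: ✓ ADDLE  r0←0xbc
7: ✓ ADDLE  r0←0x48
8: ✓ CMP  NZCV=1001
9: · SUBLT
10: ✓ SUBCC  r1←0xc4
11: · ADDLT

VAL = 0x48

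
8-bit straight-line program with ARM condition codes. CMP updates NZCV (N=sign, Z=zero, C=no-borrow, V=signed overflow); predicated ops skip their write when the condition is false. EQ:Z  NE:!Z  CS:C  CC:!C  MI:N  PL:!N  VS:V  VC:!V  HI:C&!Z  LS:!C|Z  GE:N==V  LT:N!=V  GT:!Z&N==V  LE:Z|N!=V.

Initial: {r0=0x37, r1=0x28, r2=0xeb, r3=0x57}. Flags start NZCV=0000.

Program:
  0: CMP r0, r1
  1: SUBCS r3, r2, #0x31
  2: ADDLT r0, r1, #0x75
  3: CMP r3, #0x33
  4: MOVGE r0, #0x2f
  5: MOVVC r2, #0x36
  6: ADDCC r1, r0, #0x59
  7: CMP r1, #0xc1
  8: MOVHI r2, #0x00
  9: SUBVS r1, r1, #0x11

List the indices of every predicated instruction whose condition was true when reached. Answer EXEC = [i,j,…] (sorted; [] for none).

0: ✓ CMP  NZCV=0010
1: ✓ SUBCS  r3←0xba
2: · ADDLT
3: ✓ CMP  NZCV=1010
4: · MOVGE
5: ✓ MOVVC  r2←0x36
6: · ADDCC
7: ✓ CMP  NZCV=0000
8: · MOVHI
9: · SUBVS

EXEC = [1,5]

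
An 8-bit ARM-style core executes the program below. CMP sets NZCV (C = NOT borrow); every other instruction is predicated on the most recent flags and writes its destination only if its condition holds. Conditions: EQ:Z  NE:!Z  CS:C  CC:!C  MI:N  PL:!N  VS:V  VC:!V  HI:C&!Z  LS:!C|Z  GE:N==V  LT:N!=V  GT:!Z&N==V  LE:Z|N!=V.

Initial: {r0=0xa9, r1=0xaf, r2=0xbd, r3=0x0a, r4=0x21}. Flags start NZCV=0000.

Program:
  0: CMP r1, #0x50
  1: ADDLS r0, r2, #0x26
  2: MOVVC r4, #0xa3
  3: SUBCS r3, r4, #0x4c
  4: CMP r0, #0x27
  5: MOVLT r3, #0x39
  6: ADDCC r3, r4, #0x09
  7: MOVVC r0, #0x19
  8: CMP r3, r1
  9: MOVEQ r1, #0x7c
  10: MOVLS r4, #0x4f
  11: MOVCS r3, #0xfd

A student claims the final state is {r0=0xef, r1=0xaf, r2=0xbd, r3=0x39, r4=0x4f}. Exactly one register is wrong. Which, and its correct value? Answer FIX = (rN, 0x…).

[0] flags=0011 → (cmp)
[1] flags=0011 LS?F → skip
[2] flags=0011 VC?F → skip
[3] flags=0011 CS?T → r3=0xd5
[4] flags=1010 → (cmp)
[5] flags=1010 LT?T → r3=0x39
[6] flags=1010 CC?F → skip
[7] flags=1010 VC?T → r0=0x19
[8] flags=1001 → (cmp)
[9] flags=1001 EQ?F → skip
[10] flags=1001 LS?T → r4=0x4f
[11] flags=1001 CS?F → skip

FIX = (r0, 0x19)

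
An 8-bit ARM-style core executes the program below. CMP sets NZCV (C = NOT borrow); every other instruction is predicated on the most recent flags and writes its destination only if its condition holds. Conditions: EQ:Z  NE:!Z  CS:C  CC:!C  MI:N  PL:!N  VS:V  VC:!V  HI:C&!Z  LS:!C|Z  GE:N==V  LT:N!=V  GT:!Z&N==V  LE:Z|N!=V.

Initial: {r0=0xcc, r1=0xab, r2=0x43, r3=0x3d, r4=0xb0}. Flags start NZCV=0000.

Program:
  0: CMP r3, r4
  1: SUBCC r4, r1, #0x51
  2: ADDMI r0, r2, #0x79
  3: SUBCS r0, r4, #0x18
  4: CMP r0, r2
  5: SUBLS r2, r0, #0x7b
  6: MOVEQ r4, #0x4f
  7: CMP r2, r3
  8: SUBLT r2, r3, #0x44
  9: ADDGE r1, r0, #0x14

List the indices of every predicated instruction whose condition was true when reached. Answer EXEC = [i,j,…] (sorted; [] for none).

EXEC = [1,2,9]

0: ✓ CMP  NZCV=1001
1: ✓ SUBCC  r4←0x5a
2: ✓ ADDMI  r0←0xbc
3: · SUBCS
4: ✓ CMP  NZCV=0011
5: · SUBLS
6: · MOVEQ
7: ✓ CMP  NZCV=0010
8: · SUBLT
9: ✓ ADDGE  r1←0xd0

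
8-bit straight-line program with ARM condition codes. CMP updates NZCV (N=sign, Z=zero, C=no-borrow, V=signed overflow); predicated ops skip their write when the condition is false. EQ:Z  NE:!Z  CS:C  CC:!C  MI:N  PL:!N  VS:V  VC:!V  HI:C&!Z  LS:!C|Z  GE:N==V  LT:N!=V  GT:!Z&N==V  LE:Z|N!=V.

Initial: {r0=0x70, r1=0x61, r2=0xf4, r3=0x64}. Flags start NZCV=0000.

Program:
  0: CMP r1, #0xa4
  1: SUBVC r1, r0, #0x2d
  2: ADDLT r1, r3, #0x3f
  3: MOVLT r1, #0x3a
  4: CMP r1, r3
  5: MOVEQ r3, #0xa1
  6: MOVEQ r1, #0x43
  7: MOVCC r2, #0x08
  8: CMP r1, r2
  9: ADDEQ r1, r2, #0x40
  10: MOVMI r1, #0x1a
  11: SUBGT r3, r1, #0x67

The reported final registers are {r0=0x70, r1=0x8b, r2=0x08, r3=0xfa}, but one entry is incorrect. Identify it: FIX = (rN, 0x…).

0: ✓ CMP  NZCV=1001
1: · SUBVC
2: · ADDLT
3: · MOVLT
4: ✓ CMP  NZCV=1000
5: · MOVEQ
6: · MOVEQ
7: ✓ MOVCC  r2←0x08
8: ✓ CMP  NZCV=0010
9: · ADDEQ
10: · MOVMI
11: ✓ SUBGT  r3←0xfa

FIX = (r1, 0x61)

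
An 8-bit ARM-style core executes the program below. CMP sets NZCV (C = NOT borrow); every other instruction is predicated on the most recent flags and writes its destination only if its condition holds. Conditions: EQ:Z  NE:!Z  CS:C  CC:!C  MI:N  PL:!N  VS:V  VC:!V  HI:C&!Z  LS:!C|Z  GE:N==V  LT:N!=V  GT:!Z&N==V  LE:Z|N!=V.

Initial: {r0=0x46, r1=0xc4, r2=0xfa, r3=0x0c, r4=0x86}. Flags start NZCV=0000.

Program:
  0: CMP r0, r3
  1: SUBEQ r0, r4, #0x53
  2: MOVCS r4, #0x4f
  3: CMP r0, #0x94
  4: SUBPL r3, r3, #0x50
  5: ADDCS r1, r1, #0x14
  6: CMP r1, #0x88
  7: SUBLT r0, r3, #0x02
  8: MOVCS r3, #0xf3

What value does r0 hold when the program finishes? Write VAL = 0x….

VAL = 0x46

[0] flags=0010 → (cmp)
[1] flags=0010 EQ?F → skip
[2] flags=0010 CS?T → r4=0x4f
[3] flags=1001 → (cmp)
[4] flags=1001 PL?F → skip
[5] flags=1001 CS?F → skip
[6] flags=0010 → (cmp)
[7] flags=0010 LT?F → skip
[8] flags=0010 CS?T → r3=0xf3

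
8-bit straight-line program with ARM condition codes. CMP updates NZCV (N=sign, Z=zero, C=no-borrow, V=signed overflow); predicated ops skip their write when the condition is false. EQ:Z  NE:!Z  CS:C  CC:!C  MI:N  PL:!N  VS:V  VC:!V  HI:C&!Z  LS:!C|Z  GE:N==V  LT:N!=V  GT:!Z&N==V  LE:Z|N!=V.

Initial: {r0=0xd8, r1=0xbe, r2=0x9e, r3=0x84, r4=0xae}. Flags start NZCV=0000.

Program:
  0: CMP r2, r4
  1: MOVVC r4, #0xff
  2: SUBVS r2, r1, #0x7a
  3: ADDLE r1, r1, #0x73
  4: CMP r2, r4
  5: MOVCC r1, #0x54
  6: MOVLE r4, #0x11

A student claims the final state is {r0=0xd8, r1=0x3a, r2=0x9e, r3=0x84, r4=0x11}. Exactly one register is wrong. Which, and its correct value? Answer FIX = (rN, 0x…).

FIX = (r1, 0x54)

[0] flags=1000 → (cmp)
[1] flags=1000 VC?T → r4=0xff
[2] flags=1000 VS?F → skip
[3] flags=1000 LE?T → r1=0x31
[4] flags=1000 → (cmp)
[5] flags=1000 CC?T → r1=0x54
[6] flags=1000 LE?T → r4=0x11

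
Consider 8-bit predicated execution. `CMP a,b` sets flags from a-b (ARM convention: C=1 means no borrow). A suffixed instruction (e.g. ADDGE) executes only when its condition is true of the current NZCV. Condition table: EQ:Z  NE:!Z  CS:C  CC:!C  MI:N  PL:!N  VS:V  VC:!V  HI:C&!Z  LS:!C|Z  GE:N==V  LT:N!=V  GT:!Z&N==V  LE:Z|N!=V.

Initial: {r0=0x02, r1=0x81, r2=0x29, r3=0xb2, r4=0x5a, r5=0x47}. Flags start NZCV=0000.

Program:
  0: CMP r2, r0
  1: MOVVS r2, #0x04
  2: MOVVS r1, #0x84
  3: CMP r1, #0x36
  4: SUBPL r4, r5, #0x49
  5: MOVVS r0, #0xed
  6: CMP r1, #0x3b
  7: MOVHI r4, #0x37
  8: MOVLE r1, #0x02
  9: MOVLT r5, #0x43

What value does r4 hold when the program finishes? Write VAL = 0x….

0: ✓ CMP  NZCV=0010
1: · MOVVS
2: · MOVVS
3: ✓ CMP  NZCV=0011
4: ✓ SUBPL  r4←0xfe
5: ✓ MOVVS  r0←0xed
6: ✓ CMP  NZCV=0011
7: ✓ MOVHI  r4←0x37
8: ✓ MOVLE  r1←0x02
9: ✓ MOVLT  r5←0x43

VAL = 0x37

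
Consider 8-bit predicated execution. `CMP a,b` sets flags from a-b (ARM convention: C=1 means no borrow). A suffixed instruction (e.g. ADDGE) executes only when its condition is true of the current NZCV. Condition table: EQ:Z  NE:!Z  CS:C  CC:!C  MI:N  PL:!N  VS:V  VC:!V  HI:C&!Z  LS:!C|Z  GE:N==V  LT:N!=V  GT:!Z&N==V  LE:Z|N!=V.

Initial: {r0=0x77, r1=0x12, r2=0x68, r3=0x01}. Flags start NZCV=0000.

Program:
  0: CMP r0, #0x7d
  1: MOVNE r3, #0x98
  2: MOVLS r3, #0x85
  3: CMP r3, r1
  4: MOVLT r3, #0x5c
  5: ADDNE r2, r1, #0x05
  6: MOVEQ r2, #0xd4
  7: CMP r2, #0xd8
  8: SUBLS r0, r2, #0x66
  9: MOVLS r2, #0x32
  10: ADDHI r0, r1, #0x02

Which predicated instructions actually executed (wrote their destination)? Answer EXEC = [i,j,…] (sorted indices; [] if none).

0: ✓ CMP  NZCV=1000
1: ✓ MOVNE  r3←0x98
2: ✓ MOVLS  r3←0x85
3: ✓ CMP  NZCV=0011
4: ✓ MOVLT  r3←0x5c
5: ✓ ADDNE  r2←0x17
6: · MOVEQ
7: ✓ CMP  NZCV=0000
8: ✓ SUBLS  r0←0xb1
9: ✓ MOVLS  r2←0x32
10: · ADDHI

EXEC = [1,2,4,5,8,9]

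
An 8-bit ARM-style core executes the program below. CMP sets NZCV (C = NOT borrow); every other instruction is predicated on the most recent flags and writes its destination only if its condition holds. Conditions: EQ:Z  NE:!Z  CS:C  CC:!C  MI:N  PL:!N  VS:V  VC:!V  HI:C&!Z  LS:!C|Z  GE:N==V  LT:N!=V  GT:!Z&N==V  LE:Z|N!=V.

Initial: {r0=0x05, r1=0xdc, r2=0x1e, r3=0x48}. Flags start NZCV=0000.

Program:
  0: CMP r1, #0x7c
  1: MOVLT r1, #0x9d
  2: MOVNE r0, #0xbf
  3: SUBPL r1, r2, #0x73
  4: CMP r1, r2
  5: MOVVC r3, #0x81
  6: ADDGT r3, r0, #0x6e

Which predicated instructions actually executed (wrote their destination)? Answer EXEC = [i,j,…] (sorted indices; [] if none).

0: ✓ CMP  NZCV=0011
1: ✓ MOVLT  r1←0x9d
2: ✓ MOVNE  r0←0xbf
3: ✓ SUBPL  r1←0xab
4: ✓ CMP  NZCV=1010
5: ✓ MOVVC  r3←0x81
6: · ADDGT

EXEC = [1,2,3,5]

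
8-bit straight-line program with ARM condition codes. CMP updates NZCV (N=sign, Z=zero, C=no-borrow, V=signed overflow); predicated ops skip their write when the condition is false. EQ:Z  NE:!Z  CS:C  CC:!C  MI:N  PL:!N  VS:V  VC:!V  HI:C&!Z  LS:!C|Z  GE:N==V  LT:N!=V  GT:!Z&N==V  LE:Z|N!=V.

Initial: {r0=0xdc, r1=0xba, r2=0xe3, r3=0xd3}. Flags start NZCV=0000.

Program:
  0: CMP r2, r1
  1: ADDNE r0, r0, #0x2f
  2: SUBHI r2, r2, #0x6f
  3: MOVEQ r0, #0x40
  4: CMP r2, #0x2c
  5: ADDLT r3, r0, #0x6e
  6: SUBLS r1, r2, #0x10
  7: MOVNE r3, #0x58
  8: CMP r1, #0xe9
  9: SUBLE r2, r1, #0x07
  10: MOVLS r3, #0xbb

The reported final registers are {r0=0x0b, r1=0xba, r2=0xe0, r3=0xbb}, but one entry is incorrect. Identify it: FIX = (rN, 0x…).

[0] flags=0010 → (cmp)
[1] flags=0010 NE?T → r0=0x0b
[2] flags=0010 HI?T → r2=0x74
[3] flags=0010 EQ?F → skip
[4] flags=0010 → (cmp)
[5] flags=0010 LT?F → skip
[6] flags=0010 LS?F → skip
[7] flags=0010 NE?T → r3=0x58
[8] flags=1000 → (cmp)
[9] flags=1000 LE?T → r2=0xb3
[10] flags=1000 LS?T → r3=0xbb

FIX = (r2, 0xb3)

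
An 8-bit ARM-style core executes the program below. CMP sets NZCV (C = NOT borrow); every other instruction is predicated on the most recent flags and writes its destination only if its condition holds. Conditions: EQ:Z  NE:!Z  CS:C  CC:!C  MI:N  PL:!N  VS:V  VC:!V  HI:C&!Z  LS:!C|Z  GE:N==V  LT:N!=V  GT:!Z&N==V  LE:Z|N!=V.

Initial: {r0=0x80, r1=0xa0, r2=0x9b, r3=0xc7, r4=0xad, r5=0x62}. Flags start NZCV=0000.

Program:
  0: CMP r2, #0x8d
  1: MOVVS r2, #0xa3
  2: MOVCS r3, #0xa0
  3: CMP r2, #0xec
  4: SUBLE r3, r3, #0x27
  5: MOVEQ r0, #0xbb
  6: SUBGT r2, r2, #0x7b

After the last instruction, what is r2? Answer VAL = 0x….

VAL = 0x9b

0: ✓ CMP  NZCV=0010
1: · MOVVS
2: ✓ MOVCS  r3←0xa0
3: ✓ CMP  NZCV=1000
4: ✓ SUBLE  r3←0x79
5: · MOVEQ
6: · SUBGT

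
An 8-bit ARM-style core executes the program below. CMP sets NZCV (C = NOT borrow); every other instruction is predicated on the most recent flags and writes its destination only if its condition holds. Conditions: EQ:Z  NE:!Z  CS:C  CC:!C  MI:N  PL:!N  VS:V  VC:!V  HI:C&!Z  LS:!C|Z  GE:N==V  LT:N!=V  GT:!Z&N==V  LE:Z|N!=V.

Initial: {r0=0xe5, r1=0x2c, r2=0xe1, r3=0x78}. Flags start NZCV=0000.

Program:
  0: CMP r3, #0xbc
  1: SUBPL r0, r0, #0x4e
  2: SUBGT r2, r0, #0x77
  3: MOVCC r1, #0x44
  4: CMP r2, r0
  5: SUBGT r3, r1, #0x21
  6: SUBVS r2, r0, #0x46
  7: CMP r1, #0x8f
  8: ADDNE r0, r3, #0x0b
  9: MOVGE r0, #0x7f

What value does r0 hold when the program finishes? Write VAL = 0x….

VAL = 0x7f

[0] flags=1001 → (cmp)
[1] flags=1001 PL?F → skip
[2] flags=1001 GT?T → r2=0x6e
[3] flags=1001 CC?T → r1=0x44
[4] flags=1001 → (cmp)
[5] flags=1001 GT?T → r3=0x23
[6] flags=1001 VS?T → r2=0x9f
[7] flags=1001 → (cmp)
[8] flags=1001 NE?T → r0=0x2e
[9] flags=1001 GE?T → r0=0x7f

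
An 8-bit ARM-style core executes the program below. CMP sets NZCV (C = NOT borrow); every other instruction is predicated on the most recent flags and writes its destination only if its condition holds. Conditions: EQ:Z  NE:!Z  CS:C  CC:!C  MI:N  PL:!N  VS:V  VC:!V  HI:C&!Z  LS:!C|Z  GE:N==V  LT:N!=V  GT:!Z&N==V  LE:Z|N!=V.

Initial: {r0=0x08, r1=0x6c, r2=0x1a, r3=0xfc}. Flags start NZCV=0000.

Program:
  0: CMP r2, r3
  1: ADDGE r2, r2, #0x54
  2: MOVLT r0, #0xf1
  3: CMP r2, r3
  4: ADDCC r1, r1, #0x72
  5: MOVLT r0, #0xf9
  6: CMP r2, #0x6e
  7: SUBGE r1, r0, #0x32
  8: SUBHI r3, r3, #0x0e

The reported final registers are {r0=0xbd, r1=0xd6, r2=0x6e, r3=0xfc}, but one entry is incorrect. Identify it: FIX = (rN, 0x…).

FIX = (r0, 0x08)

0: ✓ CMP  NZCV=0000
1: ✓ ADDGE  r2←0x6e
2: · MOVLT
3: ✓ CMP  NZCV=0000
4: ✓ ADDCC  r1←0xde
5: · MOVLT
6: ✓ CMP  NZCV=0110
7: ✓ SUBGE  r1←0xd6
8: · SUBHI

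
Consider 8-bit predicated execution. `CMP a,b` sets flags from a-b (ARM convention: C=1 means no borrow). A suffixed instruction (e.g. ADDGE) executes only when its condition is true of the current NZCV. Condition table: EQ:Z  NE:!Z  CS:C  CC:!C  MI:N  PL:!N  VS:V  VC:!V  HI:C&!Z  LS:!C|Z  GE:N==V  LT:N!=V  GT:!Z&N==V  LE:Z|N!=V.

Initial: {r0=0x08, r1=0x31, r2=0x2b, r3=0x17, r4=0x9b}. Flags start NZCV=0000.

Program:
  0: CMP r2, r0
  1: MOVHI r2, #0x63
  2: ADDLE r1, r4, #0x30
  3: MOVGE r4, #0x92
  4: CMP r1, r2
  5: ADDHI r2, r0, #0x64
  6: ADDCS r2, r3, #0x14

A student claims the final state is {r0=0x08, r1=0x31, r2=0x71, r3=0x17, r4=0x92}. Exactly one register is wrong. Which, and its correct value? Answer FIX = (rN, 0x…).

0: ✓ CMP  NZCV=0010
1: ✓ MOVHI  r2←0x63
2: · ADDLE
3: ✓ MOVGE  r4←0x92
4: ✓ CMP  NZCV=1000
5: · ADDHI
6: · ADDCS

FIX = (r2, 0x63)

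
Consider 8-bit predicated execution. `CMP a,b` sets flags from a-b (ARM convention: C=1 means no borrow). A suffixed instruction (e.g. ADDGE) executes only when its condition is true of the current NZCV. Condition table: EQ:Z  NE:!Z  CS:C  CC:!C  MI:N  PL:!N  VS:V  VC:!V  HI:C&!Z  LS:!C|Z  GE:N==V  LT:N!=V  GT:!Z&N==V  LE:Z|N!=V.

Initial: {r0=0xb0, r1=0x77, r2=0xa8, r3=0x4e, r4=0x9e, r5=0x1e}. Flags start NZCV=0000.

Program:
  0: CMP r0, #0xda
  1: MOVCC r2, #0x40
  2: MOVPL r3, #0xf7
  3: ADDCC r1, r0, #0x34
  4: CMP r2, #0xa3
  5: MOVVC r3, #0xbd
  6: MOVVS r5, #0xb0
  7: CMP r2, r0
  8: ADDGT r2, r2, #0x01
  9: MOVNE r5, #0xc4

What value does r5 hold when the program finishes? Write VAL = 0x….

0: ✓ CMP  NZCV=1000
1: ✓ MOVCC  r2←0x40
2: · MOVPL
3: ✓ ADDCC  r1←0xe4
4: ✓ CMP  NZCV=1001
5: · MOVVC
6: ✓ MOVVS  r5←0xb0
7: ✓ CMP  NZCV=1001
8: ✓ ADDGT  r2←0x41
9: ✓ MOVNE  r5←0xc4

VAL = 0xc4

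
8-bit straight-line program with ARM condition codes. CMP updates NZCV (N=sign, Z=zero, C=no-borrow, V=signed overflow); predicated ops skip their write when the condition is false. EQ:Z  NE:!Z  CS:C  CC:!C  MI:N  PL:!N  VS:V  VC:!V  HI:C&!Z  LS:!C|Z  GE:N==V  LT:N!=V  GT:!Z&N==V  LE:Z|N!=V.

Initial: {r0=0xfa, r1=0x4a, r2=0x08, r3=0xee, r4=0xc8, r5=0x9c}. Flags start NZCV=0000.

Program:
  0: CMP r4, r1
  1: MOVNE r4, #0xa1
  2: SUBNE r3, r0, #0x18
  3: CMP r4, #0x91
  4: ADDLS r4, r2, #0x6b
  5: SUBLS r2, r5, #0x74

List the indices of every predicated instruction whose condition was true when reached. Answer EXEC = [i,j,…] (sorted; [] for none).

EXEC = [1,2]

0: ✓ CMP  NZCV=0011
1: ✓ MOVNE  r4←0xa1
2: ✓ SUBNE  r3←0xe2
3: ✓ CMP  NZCV=0010
4: · ADDLS
5: · SUBLS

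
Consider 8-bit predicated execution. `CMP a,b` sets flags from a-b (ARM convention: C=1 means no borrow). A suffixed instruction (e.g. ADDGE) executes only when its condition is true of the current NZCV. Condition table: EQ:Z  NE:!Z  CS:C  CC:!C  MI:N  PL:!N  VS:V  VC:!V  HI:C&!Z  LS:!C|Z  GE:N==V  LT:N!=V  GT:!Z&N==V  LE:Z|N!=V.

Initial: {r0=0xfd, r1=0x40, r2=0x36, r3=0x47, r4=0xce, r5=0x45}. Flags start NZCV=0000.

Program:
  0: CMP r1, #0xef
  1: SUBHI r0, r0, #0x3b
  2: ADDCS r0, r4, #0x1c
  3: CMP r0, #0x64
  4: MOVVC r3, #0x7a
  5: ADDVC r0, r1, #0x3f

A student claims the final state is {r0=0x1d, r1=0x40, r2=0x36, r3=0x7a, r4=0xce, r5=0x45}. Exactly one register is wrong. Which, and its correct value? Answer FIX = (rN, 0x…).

0: ✓ CMP  NZCV=0000
1: · SUBHI
2: · ADDCS
3: ✓ CMP  NZCV=1010
4: ✓ MOVVC  r3←0x7a
5: ✓ ADDVC  r0←0x7f

FIX = (r0, 0x7f)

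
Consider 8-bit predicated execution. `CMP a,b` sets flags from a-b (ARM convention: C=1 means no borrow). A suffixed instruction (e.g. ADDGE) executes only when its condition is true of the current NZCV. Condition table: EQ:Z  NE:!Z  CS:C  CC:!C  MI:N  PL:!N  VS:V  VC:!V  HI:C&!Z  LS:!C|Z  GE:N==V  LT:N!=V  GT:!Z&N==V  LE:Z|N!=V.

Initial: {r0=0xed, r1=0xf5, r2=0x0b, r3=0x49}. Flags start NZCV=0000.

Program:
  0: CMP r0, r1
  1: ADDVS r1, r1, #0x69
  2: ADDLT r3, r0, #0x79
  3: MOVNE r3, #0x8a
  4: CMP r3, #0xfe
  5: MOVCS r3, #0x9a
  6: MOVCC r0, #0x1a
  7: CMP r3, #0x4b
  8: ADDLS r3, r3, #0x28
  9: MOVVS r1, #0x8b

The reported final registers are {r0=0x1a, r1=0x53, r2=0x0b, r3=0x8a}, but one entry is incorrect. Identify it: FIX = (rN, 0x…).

FIX = (r1, 0x8b)

0: ✓ CMP  NZCV=1000
1: · ADDVS
2: ✓ ADDLT  r3←0x66
3: ✓ MOVNE  r3←0x8a
4: ✓ CMP  NZCV=1000
5: · MOVCS
6: ✓ MOVCC  r0←0x1a
7: ✓ CMP  NZCV=0011
8: · ADDLS
9: ✓ MOVVS  r1←0x8b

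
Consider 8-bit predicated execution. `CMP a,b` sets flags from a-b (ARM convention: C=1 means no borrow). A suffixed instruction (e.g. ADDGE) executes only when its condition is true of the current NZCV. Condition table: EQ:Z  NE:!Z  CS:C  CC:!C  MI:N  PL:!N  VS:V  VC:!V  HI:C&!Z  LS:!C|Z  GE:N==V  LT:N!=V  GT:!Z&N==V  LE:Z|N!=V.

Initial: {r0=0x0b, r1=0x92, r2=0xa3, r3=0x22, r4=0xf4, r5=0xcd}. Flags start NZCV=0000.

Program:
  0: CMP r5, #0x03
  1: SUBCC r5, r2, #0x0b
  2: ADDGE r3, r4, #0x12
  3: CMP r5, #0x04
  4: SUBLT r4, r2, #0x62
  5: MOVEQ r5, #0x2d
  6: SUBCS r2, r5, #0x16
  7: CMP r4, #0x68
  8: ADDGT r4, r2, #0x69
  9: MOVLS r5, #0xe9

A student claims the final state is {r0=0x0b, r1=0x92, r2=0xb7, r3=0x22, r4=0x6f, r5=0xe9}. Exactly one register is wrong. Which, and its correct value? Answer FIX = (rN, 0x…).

0: ✓ CMP  NZCV=1010
1: · SUBCC
2: · ADDGE
3: ✓ CMP  NZCV=1010
4: ✓ SUBLT  r4←0x41
5: · MOVEQ
6: ✓ SUBCS  r2←0xb7
7: ✓ CMP  NZCV=1000
8: · ADDGT
9: ✓ MOVLS  r5←0xe9

FIX = (r4, 0x41)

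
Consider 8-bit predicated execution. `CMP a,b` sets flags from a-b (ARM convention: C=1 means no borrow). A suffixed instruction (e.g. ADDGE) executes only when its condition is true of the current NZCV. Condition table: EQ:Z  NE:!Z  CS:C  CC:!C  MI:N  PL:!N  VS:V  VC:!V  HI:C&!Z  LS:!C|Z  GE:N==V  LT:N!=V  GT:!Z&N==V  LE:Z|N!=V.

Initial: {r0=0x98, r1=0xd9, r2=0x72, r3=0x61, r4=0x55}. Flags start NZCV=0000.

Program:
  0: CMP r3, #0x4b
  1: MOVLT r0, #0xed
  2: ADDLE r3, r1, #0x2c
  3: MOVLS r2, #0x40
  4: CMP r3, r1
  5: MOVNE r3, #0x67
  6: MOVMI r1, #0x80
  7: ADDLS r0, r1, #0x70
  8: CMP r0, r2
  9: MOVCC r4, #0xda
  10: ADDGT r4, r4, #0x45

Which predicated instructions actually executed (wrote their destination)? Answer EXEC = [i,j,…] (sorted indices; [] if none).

EXEC = [5,6,7]

0: ✓ CMP  NZCV=0010
1: · MOVLT
2: · ADDLE
3: · MOVLS
4: ✓ CMP  NZCV=1001
5: ✓ MOVNE  r3←0x67
6: ✓ MOVMI  r1←0x80
7: ✓ ADDLS  r0←0xf0
8: ✓ CMP  NZCV=0011
9: · MOVCC
10: · ADDGT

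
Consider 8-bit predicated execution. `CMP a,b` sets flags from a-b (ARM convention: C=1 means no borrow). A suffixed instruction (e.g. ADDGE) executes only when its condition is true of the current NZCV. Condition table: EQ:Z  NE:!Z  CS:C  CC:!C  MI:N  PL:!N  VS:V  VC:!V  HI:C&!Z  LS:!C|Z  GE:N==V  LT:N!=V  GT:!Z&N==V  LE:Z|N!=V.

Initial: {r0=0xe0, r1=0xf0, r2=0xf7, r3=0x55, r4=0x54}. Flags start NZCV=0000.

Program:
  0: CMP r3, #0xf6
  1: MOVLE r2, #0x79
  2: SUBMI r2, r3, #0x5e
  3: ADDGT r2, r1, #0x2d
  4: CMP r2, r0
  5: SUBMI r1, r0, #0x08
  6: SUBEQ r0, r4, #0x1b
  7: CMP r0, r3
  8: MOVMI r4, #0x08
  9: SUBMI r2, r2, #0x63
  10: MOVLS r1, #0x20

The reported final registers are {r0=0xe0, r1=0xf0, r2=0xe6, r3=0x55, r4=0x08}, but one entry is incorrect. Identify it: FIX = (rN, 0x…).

FIX = (r2, 0xba)

0: ✓ CMP  NZCV=0000
1: · MOVLE
2: · SUBMI
3: ✓ ADDGT  r2←0x1d
4: ✓ CMP  NZCV=0000
5: · SUBMI
6: · SUBEQ
7: ✓ CMP  NZCV=1010
8: ✓ MOVMI  r4←0x08
9: ✓ SUBMI  r2←0xba
10: · MOVLS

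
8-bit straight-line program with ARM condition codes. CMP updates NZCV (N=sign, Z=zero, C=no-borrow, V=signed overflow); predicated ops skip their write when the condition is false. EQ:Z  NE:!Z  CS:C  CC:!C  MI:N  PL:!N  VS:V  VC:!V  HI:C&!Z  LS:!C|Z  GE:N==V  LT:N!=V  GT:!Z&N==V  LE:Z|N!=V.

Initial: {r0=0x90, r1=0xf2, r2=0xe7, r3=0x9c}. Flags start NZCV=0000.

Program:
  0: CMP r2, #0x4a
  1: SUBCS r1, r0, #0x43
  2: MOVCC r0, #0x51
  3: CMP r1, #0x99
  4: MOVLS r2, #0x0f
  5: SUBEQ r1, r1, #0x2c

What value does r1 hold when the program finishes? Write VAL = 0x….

0: ✓ CMP  NZCV=1010
1: ✓ SUBCS  r1←0x4d
2: · MOVCC
3: ✓ CMP  NZCV=1001
4: ✓ MOVLS  r2←0x0f
5: · SUBEQ

VAL = 0x4d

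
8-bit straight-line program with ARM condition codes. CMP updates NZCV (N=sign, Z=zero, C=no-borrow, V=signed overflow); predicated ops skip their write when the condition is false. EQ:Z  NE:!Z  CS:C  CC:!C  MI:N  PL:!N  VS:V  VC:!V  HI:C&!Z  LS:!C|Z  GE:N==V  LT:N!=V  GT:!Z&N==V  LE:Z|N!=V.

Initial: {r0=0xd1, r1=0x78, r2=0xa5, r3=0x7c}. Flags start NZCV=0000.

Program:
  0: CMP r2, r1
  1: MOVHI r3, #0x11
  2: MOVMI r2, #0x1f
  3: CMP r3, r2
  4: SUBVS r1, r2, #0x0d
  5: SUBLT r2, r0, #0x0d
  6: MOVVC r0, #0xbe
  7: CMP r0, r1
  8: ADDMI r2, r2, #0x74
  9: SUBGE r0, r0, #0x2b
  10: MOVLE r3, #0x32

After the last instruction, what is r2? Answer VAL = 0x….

[0] flags=0011 → (cmp)
[1] flags=0011 HI?T → r3=0x11
[2] flags=0011 MI?F → skip
[3] flags=0000 → (cmp)
[4] flags=0000 VS?F → skip
[5] flags=0000 LT?F → skip
[6] flags=0000 VC?T → r0=0xbe
[7] flags=0011 → (cmp)
[8] flags=0011 MI?F → skip
[9] flags=0011 GE?F → skip
[10] flags=0011 LE?T → r3=0x32

VAL = 0xa5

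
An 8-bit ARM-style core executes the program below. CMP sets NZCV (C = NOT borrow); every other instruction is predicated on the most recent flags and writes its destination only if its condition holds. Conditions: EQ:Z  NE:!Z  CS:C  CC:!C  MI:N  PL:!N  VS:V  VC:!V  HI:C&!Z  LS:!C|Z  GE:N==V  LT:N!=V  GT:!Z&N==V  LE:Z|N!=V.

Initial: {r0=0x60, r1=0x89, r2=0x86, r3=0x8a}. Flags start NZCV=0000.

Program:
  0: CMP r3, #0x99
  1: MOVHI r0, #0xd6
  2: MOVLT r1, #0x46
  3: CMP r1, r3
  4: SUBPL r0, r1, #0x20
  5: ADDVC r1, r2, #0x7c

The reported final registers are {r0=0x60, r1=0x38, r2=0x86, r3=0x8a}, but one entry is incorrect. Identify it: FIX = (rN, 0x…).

[0] flags=1000 → (cmp)
[1] flags=1000 HI?F → skip
[2] flags=1000 LT?T → r1=0x46
[3] flags=1001 → (cmp)
[4] flags=1001 PL?F → skip
[5] flags=1001 VC?F → skip

FIX = (r1, 0x46)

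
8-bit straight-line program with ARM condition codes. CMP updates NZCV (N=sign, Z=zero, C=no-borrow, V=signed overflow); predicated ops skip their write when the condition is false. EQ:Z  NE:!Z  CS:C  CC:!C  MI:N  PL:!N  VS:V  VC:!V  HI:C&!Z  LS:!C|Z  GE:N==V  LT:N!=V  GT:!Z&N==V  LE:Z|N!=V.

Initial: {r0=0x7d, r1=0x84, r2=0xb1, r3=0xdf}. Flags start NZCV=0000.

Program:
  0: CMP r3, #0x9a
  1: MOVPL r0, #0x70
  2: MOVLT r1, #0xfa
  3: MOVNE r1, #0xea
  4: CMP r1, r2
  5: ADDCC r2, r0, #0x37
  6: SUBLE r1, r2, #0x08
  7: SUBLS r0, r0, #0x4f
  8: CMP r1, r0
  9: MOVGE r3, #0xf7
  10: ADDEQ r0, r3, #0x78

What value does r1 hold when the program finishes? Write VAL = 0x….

VAL = 0xea

[0] flags=0010 → (cmp)
[1] flags=0010 PL?T → r0=0x70
[2] flags=0010 LT?F → skip
[3] flags=0010 NE?T → r1=0xea
[4] flags=0010 → (cmp)
[5] flags=0010 CC?F → skip
[6] flags=0010 LE?F → skip
[7] flags=0010 LS?F → skip
[8] flags=0011 → (cmp)
[9] flags=0011 GE?F → skip
[10] flags=0011 EQ?F → skip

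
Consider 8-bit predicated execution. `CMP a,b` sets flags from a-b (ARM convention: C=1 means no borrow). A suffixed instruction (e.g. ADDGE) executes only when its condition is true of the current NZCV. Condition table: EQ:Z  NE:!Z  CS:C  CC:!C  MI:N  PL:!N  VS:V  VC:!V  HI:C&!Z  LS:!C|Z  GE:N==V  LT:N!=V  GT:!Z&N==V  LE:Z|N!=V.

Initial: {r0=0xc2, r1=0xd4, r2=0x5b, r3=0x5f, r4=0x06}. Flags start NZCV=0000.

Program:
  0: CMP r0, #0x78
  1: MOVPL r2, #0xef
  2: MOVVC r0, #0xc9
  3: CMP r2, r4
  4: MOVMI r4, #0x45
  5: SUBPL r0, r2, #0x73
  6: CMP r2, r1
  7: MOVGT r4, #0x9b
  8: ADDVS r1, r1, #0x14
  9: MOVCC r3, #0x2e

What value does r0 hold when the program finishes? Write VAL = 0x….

0: ✓ CMP  NZCV=0011
1: ✓ MOVPL  r2←0xef
2: · MOVVC
3: ✓ CMP  NZCV=1010
4: ✓ MOVMI  r4←0x45
5: · SUBPL
6: ✓ CMP  NZCV=0010
7: ✓ MOVGT  r4←0x9b
8: · ADDVS
9: · MOVCC

VAL = 0xc2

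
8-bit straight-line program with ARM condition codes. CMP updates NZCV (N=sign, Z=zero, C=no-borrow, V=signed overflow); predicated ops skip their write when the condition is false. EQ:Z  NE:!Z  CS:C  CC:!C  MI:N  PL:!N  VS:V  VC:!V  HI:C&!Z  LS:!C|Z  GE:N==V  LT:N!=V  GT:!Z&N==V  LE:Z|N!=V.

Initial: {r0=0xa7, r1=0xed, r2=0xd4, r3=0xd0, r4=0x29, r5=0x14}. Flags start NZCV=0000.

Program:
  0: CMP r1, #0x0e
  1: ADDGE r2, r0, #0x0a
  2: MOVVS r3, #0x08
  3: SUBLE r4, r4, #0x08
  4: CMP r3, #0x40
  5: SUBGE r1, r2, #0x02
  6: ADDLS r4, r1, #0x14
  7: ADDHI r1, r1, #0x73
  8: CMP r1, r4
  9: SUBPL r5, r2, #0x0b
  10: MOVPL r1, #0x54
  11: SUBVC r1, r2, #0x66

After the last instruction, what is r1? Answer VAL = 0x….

0: ✓ CMP  NZCV=1010
1: · ADDGE
2: · MOVVS
3: ✓ SUBLE  r4←0x21
4: ✓ CMP  NZCV=1010
5: · SUBGE
6: · ADDLS
7: ✓ ADDHI  r1←0x60
8: ✓ CMP  NZCV=0010
9: ✓ SUBPL  r5←0xc9
10: ✓ MOVPL  r1←0x54
11: ✓ SUBVC  r1←0x6e

VAL = 0x6e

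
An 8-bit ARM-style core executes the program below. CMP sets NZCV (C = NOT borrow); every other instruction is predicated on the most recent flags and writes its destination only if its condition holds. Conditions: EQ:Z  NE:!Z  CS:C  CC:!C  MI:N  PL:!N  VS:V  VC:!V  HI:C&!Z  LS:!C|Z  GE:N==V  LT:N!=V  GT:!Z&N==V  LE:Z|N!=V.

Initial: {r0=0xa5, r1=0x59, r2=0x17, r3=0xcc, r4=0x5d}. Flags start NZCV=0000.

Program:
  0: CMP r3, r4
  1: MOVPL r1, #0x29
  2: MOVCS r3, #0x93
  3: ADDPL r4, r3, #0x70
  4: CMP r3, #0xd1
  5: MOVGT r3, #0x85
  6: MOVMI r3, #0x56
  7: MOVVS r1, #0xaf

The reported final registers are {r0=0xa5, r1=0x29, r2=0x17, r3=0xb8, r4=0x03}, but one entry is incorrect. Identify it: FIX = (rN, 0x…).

FIX = (r3, 0x56)

[0] flags=0011 → (cmp)
[1] flags=0011 PL?T → r1=0x29
[2] flags=0011 CS?T → r3=0x93
[3] flags=0011 PL?T → r4=0x03
[4] flags=1000 → (cmp)
[5] flags=1000 GT?F → skip
[6] flags=1000 MI?T → r3=0x56
[7] flags=1000 VS?F → skip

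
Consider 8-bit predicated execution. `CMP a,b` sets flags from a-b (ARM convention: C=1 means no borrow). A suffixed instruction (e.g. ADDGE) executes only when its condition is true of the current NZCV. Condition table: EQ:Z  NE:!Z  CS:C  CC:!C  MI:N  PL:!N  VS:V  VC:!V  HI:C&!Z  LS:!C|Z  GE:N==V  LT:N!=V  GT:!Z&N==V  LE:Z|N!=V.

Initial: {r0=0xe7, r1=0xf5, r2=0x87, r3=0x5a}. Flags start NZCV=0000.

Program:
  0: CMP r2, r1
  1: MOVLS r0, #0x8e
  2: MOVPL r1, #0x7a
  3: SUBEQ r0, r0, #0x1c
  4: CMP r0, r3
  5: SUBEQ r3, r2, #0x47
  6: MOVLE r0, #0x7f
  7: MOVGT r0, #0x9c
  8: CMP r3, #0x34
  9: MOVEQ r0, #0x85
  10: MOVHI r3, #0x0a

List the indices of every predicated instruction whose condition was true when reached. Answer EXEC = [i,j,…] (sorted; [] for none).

0: ✓ CMP  NZCV=1000
1: ✓ MOVLS  r0←0x8e
2: · MOVPL
3: · SUBEQ
4: ✓ CMP  NZCV=0011
5: · SUBEQ
6: ✓ MOVLE  r0←0x7f
7: · MOVGT
8: ✓ CMP  NZCV=0010
9: · MOVEQ
10: ✓ MOVHI  r3←0x0a

EXEC = [1,6,10]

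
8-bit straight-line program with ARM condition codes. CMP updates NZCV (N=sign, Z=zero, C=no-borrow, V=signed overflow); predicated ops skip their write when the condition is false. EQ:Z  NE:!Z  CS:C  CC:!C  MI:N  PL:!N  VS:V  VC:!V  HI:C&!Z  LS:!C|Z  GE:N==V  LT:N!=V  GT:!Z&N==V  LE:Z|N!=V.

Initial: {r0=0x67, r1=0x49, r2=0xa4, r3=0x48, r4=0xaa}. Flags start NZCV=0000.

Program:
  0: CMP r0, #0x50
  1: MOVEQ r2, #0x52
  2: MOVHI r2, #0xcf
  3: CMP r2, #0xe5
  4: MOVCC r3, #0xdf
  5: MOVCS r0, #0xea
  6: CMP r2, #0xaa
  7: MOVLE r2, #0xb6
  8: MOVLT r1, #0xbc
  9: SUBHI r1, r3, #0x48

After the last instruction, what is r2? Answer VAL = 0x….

[0] flags=0010 → (cmp)
[1] flags=0010 EQ?F → skip
[2] flags=0010 HI?T → r2=0xcf
[3] flags=1000 → (cmp)
[4] flags=1000 CC?T → r3=0xdf
[5] flags=1000 CS?F → skip
[6] flags=0010 → (cmp)
[7] flags=0010 LE?F → skip
[8] flags=0010 LT?F → skip
[9] flags=0010 HI?T → r1=0x97

VAL = 0xcf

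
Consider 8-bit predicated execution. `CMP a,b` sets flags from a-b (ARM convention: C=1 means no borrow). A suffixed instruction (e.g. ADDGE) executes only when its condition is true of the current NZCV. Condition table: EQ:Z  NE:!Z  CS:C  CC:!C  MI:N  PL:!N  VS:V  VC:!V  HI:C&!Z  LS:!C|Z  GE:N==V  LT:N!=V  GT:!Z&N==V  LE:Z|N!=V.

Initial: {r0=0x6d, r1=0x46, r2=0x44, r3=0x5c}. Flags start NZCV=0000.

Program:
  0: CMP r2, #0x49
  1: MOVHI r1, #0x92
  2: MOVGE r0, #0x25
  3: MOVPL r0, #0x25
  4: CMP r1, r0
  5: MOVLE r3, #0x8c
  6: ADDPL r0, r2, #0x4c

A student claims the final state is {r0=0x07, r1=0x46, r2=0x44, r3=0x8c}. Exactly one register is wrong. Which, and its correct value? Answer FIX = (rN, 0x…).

[0] flags=1000 → (cmp)
[1] flags=1000 HI?F → skip
[2] flags=1000 GE?F → skip
[3] flags=1000 PL?F → skip
[4] flags=1000 → (cmp)
[5] flags=1000 LE?T → r3=0x8c
[6] flags=1000 PL?F → skip

FIX = (r0, 0x6d)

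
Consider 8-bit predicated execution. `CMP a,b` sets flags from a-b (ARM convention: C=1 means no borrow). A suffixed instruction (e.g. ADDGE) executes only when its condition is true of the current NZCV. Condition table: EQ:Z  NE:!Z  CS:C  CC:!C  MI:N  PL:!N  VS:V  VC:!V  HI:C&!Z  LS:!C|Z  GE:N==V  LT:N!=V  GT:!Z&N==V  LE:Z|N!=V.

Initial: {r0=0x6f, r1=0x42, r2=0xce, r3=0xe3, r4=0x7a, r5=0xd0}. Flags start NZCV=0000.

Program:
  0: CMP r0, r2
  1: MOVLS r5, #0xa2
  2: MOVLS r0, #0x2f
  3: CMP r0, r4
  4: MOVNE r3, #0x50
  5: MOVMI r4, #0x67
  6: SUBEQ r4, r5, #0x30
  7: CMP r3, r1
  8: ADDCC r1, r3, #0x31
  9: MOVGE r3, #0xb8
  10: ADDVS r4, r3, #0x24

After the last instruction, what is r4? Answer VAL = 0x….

VAL = 0x67

0: ✓ CMP  NZCV=1001
1: ✓ MOVLS  r5←0xa2
2: ✓ MOVLS  r0←0x2f
3: ✓ CMP  NZCV=1000
4: ✓ MOVNE  r3←0x50
5: ✓ MOVMI  r4←0x67
6: · SUBEQ
7: ✓ CMP  NZCV=0010
8: · ADDCC
9: ✓ MOVGE  r3←0xb8
10: · ADDVS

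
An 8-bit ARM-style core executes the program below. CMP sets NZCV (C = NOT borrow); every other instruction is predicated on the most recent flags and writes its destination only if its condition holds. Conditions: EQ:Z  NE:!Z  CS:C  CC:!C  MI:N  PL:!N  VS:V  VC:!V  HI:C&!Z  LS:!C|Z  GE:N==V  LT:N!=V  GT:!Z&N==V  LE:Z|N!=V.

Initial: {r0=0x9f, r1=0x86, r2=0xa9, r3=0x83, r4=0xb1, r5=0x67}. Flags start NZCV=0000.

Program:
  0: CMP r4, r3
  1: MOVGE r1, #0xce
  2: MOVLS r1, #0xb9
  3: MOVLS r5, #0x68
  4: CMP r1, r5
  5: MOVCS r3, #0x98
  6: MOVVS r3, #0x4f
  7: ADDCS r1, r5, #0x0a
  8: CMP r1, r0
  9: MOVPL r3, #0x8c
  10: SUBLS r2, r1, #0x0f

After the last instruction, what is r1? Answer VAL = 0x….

0: ✓ CMP  NZCV=0010
1: ✓ MOVGE  r1←0xce
2: · MOVLS
3: · MOVLS
4: ✓ CMP  NZCV=0011
5: ✓ MOVCS  r3←0x98
6: ✓ MOVVS  r3←0x4f
7: ✓ ADDCS  r1←0x71
8: ✓ CMP  NZCV=1001
9: · MOVPL
10: ✓ SUBLS  r2←0x62

VAL = 0x71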